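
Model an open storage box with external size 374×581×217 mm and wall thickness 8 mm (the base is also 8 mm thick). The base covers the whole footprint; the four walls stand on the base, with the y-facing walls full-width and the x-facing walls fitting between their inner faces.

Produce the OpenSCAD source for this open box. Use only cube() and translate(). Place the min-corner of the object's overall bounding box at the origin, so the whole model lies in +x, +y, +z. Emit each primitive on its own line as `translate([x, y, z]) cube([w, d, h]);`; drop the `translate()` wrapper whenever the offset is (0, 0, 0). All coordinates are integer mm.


cube([374, 581, 8]);
translate([0, 0, 8]) cube([374, 8, 209]);
translate([0, 573, 8]) cube([374, 8, 209]);
translate([0, 8, 8]) cube([8, 565, 209]);
translate([366, 8, 8]) cube([8, 565, 209]);


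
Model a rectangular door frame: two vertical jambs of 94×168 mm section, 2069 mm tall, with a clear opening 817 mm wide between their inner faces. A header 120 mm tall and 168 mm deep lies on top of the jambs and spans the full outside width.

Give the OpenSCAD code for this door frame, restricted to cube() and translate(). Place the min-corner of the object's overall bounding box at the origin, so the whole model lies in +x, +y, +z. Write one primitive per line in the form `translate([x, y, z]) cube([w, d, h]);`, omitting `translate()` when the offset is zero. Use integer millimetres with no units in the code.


cube([94, 168, 2069]);
translate([911, 0, 0]) cube([94, 168, 2069]);
translate([0, 0, 2069]) cube([1005, 168, 120]);


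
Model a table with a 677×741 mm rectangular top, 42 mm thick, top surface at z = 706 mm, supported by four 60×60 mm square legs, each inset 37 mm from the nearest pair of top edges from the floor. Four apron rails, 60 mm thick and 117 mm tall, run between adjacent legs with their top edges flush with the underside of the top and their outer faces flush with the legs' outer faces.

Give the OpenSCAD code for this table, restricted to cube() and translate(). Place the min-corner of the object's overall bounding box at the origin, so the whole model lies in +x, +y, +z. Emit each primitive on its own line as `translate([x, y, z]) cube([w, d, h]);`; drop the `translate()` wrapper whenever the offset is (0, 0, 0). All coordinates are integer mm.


translate([0, 0, 664]) cube([677, 741, 42]);
translate([37, 37, 0]) cube([60, 60, 664]);
translate([580, 37, 0]) cube([60, 60, 664]);
translate([37, 644, 0]) cube([60, 60, 664]);
translate([580, 644, 0]) cube([60, 60, 664]);
translate([97, 37, 547]) cube([483, 60, 117]);
translate([97, 644, 547]) cube([483, 60, 117]);
translate([37, 97, 547]) cube([60, 547, 117]);
translate([580, 97, 547]) cube([60, 547, 117]);


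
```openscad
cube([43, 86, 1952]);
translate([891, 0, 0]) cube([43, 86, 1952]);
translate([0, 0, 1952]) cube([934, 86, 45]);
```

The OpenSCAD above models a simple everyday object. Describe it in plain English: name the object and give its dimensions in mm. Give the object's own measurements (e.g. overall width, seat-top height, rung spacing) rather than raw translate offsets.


A door frame. The clear opening is 848 mm wide and 1952 mm high. Two 43 mm wide jambs, 86 mm deep, stand either side of the opening from the floor to the top of the opening. A 45 mm thick head sits across the top of both jambs, spanning the full outside width of the frame.


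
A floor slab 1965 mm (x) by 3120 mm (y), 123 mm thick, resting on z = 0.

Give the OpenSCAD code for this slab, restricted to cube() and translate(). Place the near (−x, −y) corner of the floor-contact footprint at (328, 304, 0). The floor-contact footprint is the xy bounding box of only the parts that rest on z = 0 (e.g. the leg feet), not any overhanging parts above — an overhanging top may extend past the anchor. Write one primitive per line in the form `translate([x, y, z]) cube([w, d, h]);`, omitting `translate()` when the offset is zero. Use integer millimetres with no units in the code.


translate([328, 304, 0]) cube([1965, 3120, 123]);


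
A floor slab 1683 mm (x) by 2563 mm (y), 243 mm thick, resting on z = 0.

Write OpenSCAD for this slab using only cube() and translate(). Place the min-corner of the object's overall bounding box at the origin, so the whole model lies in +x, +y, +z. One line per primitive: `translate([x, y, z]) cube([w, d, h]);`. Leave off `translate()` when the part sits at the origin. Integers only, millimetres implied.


cube([1683, 2563, 243]);


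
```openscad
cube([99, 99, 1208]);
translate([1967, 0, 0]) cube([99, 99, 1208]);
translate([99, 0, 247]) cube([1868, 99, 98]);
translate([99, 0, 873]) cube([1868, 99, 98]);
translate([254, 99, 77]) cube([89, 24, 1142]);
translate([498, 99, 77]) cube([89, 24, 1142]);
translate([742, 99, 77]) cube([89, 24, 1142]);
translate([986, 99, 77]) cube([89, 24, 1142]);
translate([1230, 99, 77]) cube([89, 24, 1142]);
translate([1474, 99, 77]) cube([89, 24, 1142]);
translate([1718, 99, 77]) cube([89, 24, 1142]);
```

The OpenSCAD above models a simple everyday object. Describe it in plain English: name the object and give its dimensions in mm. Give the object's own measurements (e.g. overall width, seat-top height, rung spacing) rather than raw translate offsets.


A fence section. Two 99×99 mm posts, 1208 mm tall, stand on the floor with a clear span of 1868 mm between their inner faces. Two horizontal rails of 99×98 mm section span the gap between the posts with their undersides at z = 247 mm and z = 873 mm, flush with the posts' −y face. 7 pickets, each 89 mm wide, 24 mm thick and 1142 mm tall, are fixed to the +y face of the rails with their bottoms at z = 77 mm, spaced across the span with a 155 mm gap after the −x post and between neighbouring pickets, with 160 mm left before the +x post.


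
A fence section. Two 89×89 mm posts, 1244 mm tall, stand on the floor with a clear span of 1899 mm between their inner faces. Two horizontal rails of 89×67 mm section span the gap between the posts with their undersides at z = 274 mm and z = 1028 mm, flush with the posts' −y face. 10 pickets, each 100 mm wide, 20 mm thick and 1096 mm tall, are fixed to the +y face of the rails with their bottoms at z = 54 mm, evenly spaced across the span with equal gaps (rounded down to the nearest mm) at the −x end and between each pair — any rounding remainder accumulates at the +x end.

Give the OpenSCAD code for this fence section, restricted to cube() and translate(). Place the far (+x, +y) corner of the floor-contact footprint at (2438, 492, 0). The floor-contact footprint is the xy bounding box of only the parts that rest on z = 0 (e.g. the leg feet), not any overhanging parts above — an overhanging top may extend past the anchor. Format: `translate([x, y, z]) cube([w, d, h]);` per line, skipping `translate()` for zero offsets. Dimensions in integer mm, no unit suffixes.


translate([361, 403, 0]) cube([89, 89, 1244]);
translate([2349, 403, 0]) cube([89, 89, 1244]);
translate([450, 403, 274]) cube([1899, 89, 67]);
translate([450, 403, 1028]) cube([1899, 89, 67]);
translate([531, 492, 54]) cube([100, 20, 1096]);
translate([712, 492, 54]) cube([100, 20, 1096]);
translate([893, 492, 54]) cube([100, 20, 1096]);
translate([1074, 492, 54]) cube([100, 20, 1096]);
translate([1255, 492, 54]) cube([100, 20, 1096]);
translate([1436, 492, 54]) cube([100, 20, 1096]);
translate([1617, 492, 54]) cube([100, 20, 1096]);
translate([1798, 492, 54]) cube([100, 20, 1096]);
translate([1979, 492, 54]) cube([100, 20, 1096]);
translate([2160, 492, 54]) cube([100, 20, 1096]);


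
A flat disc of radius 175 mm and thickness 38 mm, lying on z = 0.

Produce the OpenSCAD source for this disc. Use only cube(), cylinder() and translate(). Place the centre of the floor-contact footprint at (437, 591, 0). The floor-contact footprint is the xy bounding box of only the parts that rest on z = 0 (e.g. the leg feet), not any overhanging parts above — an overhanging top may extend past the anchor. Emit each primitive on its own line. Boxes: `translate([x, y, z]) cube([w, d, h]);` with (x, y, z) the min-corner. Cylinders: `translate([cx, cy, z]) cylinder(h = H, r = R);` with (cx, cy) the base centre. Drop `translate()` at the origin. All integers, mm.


translate([437, 591, 0]) cylinder(h = 38, r = 175);


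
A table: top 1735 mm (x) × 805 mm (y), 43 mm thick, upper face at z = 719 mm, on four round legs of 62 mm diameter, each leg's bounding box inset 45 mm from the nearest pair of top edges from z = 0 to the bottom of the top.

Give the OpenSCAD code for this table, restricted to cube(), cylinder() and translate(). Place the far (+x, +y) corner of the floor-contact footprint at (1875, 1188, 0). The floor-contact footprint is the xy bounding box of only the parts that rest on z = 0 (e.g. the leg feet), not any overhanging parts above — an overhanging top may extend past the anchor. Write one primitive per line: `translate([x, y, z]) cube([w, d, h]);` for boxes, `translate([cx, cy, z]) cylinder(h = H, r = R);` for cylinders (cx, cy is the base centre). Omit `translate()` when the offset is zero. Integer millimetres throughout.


translate([185, 428, 676]) cube([1735, 805, 43]);
translate([261, 504, 0]) cylinder(h = 676, r = 31);
translate([1844, 504, 0]) cylinder(h = 676, r = 31);
translate([261, 1157, 0]) cylinder(h = 676, r = 31);
translate([1844, 1157, 0]) cylinder(h = 676, r = 31);


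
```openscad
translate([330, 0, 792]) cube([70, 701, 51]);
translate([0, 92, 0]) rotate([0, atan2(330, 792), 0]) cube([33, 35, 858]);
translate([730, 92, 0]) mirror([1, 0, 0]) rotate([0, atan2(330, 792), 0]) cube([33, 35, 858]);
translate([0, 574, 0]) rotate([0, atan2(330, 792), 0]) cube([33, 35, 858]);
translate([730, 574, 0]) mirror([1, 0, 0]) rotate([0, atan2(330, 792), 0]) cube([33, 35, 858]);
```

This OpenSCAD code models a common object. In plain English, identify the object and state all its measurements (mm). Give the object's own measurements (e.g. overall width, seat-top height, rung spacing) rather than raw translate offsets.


A sawhorse. A 70×701×51 mm beam (x, y, z) sits on two A-frame leg pairs. Each pair is two raked legs of 33×35 mm section (35 mm along y) splaying symmetrically in x. Each leg rises 792 mm vertically over 330 mm of horizontal reach and is 858 mm long along its own axis. Every leg's outer bottom edge rests on the floor and its outer top edge meets a bottom edge of the beam — the left legs (tilting toward +x) meet the beam's −x bottom edge, the right legs (their mirror images, tilting toward −x) meet its +x bottom edge — so the leg tops tuck under the beam, the beam's underside is 792 mm above the floor, and the feet are 730 mm apart outside-to-outside with the beam centred between them. The two leg pairs are set in 92 mm from either end of the beam.


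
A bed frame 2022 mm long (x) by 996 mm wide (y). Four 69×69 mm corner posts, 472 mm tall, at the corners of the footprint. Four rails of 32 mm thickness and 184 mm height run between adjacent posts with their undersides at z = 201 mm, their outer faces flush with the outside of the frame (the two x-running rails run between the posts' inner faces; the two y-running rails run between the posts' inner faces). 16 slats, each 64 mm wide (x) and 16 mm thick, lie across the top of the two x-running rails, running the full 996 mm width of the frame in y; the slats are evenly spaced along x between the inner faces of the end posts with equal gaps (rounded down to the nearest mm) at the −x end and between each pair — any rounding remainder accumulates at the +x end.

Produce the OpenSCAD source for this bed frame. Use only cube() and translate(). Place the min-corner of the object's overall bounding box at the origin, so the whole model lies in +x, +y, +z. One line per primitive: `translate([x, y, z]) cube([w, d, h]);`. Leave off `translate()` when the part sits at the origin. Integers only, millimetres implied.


// slat z = rail_z + rail_h = 201 + 184 = 385
// slat gap = ⌊(1884 − 16·64) / 17⌋ = 50
cube([69, 69, 472]);
translate([0, 927, 0]) cube([69, 69, 472]);
translate([1953, 0, 0]) cube([69, 69, 472]);
translate([1953, 927, 0]) cube([69, 69, 472]);
translate([69, 0, 201]) cube([1884, 32, 184]);
translate([69, 964, 201]) cube([1884, 32, 184]);
translate([0, 69, 201]) cube([32, 858, 184]);
translate([1990, 69, 201]) cube([32, 858, 184]);
translate([119, 0, 385]) cube([64, 996, 16]);
translate([233, 0, 385]) cube([64, 996, 16]);
translate([347, 0, 385]) cube([64, 996, 16]);
translate([461, 0, 385]) cube([64, 996, 16]);
translate([575, 0, 385]) cube([64, 996, 16]);
translate([689, 0, 385]) cube([64, 996, 16]);
translate([803, 0, 385]) cube([64, 996, 16]);
translate([917, 0, 385]) cube([64, 996, 16]);
translate([1031, 0, 385]) cube([64, 996, 16]);
translate([1145, 0, 385]) cube([64, 996, 16]);
translate([1259, 0, 385]) cube([64, 996, 16]);
translate([1373, 0, 385]) cube([64, 996, 16]);
translate([1487, 0, 385]) cube([64, 996, 16]);
translate([1601, 0, 385]) cube([64, 996, 16]);
translate([1715, 0, 385]) cube([64, 996, 16]);
translate([1829, 0, 385]) cube([64, 996, 16]);


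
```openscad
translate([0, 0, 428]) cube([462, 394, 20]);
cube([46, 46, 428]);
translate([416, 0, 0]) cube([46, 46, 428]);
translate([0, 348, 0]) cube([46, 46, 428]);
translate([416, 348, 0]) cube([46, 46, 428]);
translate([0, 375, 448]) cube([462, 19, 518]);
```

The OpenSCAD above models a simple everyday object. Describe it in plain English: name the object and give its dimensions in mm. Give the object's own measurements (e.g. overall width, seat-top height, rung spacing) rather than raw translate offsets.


A chair. The seat is a 462×394×20 mm slab with its top at z = 448 mm, on four 46×46 mm corner legs (flush with the seat edges, standing on z = 0). A flat backrest 19 mm thick, 518 mm tall, spans the full seat width and rises from the seat top along its +y edge, rear face flush with the rear of the seat.


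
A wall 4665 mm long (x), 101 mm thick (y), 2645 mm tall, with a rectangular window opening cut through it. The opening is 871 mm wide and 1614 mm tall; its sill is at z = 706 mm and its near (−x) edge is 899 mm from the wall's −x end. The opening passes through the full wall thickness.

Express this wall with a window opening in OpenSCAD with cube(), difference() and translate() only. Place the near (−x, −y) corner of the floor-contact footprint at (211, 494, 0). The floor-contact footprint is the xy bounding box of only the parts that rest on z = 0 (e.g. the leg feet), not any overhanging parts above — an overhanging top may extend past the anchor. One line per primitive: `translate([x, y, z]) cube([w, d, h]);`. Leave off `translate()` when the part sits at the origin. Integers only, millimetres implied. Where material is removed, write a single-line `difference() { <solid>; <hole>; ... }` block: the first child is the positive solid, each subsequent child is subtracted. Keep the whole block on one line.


difference() { translate([211, 494, 0]) cube([4665, 101, 2645]); translate([1110, 494, 706]) cube([871, 101, 1614]); }


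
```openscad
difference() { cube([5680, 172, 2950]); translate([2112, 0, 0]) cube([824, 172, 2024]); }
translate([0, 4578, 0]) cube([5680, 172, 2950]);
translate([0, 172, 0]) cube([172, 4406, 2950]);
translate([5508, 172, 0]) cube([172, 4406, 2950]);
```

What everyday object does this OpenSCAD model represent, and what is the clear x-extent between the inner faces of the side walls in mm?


A single room. The interior width is 5336 mm.

Four walls enclosing a rectangle with a door in the front wall — a room. Outside width 5680 minus two 172 mm walls gives 5336 mm.


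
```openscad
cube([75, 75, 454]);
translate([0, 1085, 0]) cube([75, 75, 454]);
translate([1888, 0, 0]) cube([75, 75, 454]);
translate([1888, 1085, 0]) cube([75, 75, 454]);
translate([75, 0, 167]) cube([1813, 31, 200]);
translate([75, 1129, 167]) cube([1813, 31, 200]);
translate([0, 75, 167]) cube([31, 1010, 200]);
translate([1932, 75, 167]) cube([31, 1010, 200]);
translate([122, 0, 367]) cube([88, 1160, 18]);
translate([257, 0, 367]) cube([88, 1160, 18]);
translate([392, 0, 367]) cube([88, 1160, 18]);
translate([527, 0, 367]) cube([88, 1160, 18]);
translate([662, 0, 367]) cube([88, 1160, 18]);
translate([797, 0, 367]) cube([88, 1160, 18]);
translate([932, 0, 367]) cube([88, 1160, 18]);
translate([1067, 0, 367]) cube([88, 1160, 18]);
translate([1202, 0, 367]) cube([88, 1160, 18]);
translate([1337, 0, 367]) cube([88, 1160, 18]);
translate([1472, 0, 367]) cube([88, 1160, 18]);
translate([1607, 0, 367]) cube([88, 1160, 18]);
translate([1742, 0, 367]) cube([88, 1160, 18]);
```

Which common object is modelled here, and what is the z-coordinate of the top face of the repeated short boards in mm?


A bed frame. The slat-top height is 385 mm.

Four posts, four rails, and a row of slats — a bed frame. Slats sit on the rails at z = 167 + 200 = 367; with slat thickness 18, the top is 385 mm.


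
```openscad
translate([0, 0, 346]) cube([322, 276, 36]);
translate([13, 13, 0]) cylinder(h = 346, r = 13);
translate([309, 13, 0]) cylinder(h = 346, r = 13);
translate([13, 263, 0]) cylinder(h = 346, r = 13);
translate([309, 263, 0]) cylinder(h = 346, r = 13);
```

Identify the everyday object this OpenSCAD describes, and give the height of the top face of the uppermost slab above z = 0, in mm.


A stool. The seat height is 382 mm.

A 322×276×36 slab at z = 346 on four corner cylinders — a stool. The seat top is 346 + 36 = 382 mm.


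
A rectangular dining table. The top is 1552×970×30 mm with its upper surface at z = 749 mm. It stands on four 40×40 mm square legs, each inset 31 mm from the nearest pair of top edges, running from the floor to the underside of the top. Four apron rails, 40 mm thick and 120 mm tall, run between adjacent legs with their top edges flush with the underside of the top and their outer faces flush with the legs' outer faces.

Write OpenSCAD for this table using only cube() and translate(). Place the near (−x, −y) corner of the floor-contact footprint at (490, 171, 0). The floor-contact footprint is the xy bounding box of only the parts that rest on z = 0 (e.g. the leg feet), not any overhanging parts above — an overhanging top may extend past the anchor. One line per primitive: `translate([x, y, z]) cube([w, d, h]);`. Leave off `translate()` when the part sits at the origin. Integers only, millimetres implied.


translate([459, 140, 719]) cube([1552, 970, 30]);
translate([490, 171, 0]) cube([40, 40, 719]);
translate([1940, 171, 0]) cube([40, 40, 719]);
translate([490, 1039, 0]) cube([40, 40, 719]);
translate([1940, 1039, 0]) cube([40, 40, 719]);
translate([530, 171, 599]) cube([1410, 40, 120]);
translate([530, 1039, 599]) cube([1410, 40, 120]);
translate([490, 211, 599]) cube([40, 828, 120]);
translate([1940, 211, 599]) cube([40, 828, 120]);


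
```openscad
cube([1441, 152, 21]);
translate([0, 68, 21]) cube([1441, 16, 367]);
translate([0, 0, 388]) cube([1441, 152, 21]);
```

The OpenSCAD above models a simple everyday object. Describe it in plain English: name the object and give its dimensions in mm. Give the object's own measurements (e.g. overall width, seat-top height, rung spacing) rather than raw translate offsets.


An I-beam lying along x, 1441 mm long. Overall section height 409 mm. Two flanges 152 mm wide (y) and 21 mm thick, one on the floor and one at the top; a web 16 mm thick runs between them, centred on the flange width.


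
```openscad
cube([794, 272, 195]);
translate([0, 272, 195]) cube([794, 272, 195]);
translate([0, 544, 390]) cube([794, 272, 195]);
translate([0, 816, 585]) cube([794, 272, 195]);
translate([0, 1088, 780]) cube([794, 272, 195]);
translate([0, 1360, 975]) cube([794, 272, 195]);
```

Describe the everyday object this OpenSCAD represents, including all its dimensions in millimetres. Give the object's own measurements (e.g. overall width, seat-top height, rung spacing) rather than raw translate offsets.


A straight staircase of 6 solid steps. Each step is 794 mm wide (x), 272 mm deep (y, the going) and 195 mm tall (the rise). The first step rests on the floor; each subsequent step sits one going further in +y and one rise higher in +z, directly behind and above the previous step with no overlap.


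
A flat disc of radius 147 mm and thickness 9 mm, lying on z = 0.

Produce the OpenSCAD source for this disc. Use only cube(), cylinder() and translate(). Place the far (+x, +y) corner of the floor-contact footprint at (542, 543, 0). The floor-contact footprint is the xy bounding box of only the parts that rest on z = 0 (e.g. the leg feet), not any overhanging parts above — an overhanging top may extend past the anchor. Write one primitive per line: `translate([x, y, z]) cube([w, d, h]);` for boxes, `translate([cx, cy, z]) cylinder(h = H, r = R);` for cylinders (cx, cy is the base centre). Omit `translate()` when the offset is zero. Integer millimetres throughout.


translate([395, 396, 0]) cylinder(h = 9, r = 147);


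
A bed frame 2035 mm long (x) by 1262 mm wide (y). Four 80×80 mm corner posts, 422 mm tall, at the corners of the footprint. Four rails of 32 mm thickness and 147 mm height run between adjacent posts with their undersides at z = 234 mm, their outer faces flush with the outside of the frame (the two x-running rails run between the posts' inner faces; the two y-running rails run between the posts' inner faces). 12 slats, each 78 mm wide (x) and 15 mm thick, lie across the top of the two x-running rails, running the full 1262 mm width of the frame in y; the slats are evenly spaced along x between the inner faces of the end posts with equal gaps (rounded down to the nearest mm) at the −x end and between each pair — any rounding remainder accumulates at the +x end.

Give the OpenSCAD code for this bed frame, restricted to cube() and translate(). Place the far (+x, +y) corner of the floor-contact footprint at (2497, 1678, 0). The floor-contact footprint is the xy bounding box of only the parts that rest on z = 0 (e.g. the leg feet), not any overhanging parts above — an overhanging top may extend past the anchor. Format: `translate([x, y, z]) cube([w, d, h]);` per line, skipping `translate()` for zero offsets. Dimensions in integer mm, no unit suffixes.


// slat z = rail_z + rail_h = 234 + 147 = 381
// slat gap = ⌊(1875 − 12·78) / 13⌋ = 72
translate([462, 416, 0]) cube([80, 80, 422]);
translate([462, 1598, 0]) cube([80, 80, 422]);
translate([2417, 416, 0]) cube([80, 80, 422]);
translate([2417, 1598, 0]) cube([80, 80, 422]);
translate([542, 416, 234]) cube([1875, 32, 147]);
translate([542, 1646, 234]) cube([1875, 32, 147]);
translate([462, 496, 234]) cube([32, 1102, 147]);
translate([2465, 496, 234]) cube([32, 1102, 147]);
translate([614, 416, 381]) cube([78, 1262, 15]);
translate([764, 416, 381]) cube([78, 1262, 15]);
translate([914, 416, 381]) cube([78, 1262, 15]);
translate([1064, 416, 381]) cube([78, 1262, 15]);
translate([1214, 416, 381]) cube([78, 1262, 15]);
translate([1364, 416, 381]) cube([78, 1262, 15]);
translate([1514, 416, 381]) cube([78, 1262, 15]);
translate([1664, 416, 381]) cube([78, 1262, 15]);
translate([1814, 416, 381]) cube([78, 1262, 15]);
translate([1964, 416, 381]) cube([78, 1262, 15]);
translate([2114, 416, 381]) cube([78, 1262, 15]);
translate([2264, 416, 381]) cube([78, 1262, 15]);


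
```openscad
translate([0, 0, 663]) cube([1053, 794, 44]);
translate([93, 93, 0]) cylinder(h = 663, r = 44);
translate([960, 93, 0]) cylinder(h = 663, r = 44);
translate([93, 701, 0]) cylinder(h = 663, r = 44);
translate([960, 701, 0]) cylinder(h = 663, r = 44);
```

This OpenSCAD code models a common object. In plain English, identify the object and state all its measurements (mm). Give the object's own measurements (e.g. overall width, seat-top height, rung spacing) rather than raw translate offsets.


A rectangular dining table. The top is 1053×794×44 mm with its upper surface at z = 707 mm. It stands on four round legs of 88 mm diameter, each leg's bounding box inset 49 mm from the nearest pair of top edges, running from the floor to the underside of the top.


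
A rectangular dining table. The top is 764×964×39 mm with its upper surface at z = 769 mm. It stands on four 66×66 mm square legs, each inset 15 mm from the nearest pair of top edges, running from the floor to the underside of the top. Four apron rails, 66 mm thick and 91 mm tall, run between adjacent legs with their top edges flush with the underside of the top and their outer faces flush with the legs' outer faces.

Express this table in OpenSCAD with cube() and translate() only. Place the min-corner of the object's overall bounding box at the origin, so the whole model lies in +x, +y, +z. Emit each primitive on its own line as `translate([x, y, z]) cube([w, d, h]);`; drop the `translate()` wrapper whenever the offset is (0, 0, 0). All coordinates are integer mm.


translate([0, 0, 730]) cube([764, 964, 39]);
translate([15, 15, 0]) cube([66, 66, 730]);
translate([683, 15, 0]) cube([66, 66, 730]);
translate([15, 883, 0]) cube([66, 66, 730]);
translate([683, 883, 0]) cube([66, 66, 730]);
translate([81, 15, 639]) cube([602, 66, 91]);
translate([81, 883, 639]) cube([602, 66, 91]);
translate([15, 81, 639]) cube([66, 802, 91]);
translate([683, 81, 639]) cube([66, 802, 91]);


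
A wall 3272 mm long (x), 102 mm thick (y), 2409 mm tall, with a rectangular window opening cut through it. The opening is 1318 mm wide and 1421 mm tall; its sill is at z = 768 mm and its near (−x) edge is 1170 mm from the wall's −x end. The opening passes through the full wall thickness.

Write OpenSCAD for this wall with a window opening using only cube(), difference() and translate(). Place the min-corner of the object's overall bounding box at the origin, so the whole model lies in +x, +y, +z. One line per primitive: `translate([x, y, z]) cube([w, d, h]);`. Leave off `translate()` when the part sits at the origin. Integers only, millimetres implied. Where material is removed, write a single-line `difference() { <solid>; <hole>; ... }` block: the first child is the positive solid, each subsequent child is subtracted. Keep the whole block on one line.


difference() { cube([3272, 102, 2409]); translate([1170, 0, 768]) cube([1318, 102, 1421]); }


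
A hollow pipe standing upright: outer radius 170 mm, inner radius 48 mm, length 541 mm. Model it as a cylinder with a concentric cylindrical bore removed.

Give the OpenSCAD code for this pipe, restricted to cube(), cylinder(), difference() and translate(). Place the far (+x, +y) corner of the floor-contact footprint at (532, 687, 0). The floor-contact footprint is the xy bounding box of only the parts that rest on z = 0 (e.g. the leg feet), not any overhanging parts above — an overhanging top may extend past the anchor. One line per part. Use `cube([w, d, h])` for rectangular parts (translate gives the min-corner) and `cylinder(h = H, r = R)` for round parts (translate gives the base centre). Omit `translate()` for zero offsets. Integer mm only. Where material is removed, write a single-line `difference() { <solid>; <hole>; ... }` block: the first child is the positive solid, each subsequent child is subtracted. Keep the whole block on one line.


difference() { translate([362, 517, 0]) cylinder(h = 541, r = 170); translate([362, 517, 0]) cylinder(h = 541, r = 48); }


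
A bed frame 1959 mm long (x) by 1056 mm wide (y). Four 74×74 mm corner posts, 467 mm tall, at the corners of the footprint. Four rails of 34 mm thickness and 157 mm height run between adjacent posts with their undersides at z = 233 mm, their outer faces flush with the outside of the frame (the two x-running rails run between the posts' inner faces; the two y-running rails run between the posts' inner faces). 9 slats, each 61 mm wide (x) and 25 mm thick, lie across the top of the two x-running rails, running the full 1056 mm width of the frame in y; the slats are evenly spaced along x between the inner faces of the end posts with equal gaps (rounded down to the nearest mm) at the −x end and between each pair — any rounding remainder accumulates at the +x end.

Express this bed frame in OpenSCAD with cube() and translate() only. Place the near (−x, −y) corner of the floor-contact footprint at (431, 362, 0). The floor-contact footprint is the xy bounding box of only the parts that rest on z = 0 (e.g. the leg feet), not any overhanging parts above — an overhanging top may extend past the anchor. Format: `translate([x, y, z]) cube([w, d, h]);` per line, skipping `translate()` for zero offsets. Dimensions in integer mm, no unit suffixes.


// slat z = rail_z + rail_h = 233 + 157 = 390
// slat gap = ⌊(1811 − 9·61) / 10⌋ = 126
translate([431, 362, 0]) cube([74, 74, 467]);
translate([431, 1344, 0]) cube([74, 74, 467]);
translate([2316, 362, 0]) cube([74, 74, 467]);
translate([2316, 1344, 0]) cube([74, 74, 467]);
translate([505, 362, 233]) cube([1811, 34, 157]);
translate([505, 1384, 233]) cube([1811, 34, 157]);
translate([431, 436, 233]) cube([34, 908, 157]);
translate([2356, 436, 233]) cube([34, 908, 157]);
translate([631, 362, 390]) cube([61, 1056, 25]);
translate([818, 362, 390]) cube([61, 1056, 25]);
translate([1005, 362, 390]) cube([61, 1056, 25]);
translate([1192, 362, 390]) cube([61, 1056, 25]);
translate([1379, 362, 390]) cube([61, 1056, 25]);
translate([1566, 362, 390]) cube([61, 1056, 25]);
translate([1753, 362, 390]) cube([61, 1056, 25]);
translate([1940, 362, 390]) cube([61, 1056, 25]);
translate([2127, 362, 390]) cube([61, 1056, 25]);


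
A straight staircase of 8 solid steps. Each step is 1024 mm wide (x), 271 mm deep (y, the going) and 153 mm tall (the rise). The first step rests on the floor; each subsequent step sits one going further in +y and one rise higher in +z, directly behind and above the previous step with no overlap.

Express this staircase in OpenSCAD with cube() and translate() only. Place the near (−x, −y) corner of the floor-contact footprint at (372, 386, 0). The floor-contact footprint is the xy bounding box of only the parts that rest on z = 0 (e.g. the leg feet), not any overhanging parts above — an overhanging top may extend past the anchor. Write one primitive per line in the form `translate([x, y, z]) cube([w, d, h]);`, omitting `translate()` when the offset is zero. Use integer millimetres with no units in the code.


translate([372, 386, 0]) cube([1024, 271, 153]);
translate([372, 657, 153]) cube([1024, 271, 153]);
translate([372, 928, 306]) cube([1024, 271, 153]);
translate([372, 1199, 459]) cube([1024, 271, 153]);
translate([372, 1470, 612]) cube([1024, 271, 153]);
translate([372, 1741, 765]) cube([1024, 271, 153]);
translate([372, 2012, 918]) cube([1024, 271, 153]);
translate([372, 2283, 1071]) cube([1024, 271, 153]);


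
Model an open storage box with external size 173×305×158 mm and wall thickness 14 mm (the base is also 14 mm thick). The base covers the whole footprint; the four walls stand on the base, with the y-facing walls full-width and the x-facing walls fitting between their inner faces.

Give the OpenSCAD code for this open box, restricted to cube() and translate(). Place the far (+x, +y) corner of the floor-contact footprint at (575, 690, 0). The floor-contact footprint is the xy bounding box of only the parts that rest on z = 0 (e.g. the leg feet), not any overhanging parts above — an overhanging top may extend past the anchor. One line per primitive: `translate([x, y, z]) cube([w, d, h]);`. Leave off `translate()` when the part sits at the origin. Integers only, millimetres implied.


translate([402, 385, 0]) cube([173, 305, 14]);
translate([402, 385, 14]) cube([173, 14, 144]);
translate([402, 676, 14]) cube([173, 14, 144]);
translate([402, 399, 14]) cube([14, 277, 144]);
translate([561, 399, 14]) cube([14, 277, 144]);


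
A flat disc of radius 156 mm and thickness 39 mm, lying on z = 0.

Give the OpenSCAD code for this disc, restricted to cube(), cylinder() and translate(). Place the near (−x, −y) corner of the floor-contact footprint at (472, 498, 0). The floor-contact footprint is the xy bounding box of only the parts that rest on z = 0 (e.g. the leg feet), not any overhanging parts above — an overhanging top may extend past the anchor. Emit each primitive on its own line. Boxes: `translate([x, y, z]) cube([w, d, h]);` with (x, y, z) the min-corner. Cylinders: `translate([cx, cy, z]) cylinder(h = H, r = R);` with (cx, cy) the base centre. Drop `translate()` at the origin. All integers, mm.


translate([628, 654, 0]) cylinder(h = 39, r = 156);


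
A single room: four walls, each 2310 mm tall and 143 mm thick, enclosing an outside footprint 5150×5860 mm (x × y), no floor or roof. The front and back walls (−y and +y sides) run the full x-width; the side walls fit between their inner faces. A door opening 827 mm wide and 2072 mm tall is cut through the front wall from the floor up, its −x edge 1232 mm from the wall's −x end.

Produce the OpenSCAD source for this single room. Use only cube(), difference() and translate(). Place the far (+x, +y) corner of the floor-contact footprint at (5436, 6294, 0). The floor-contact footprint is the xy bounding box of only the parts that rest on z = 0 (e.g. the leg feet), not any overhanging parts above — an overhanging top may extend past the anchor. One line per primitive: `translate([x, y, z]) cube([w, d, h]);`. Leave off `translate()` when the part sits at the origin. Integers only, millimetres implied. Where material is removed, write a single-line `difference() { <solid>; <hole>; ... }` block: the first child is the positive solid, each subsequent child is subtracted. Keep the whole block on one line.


difference() { translate([286, 434, 0]) cube([5150, 143, 2310]); translate([1518, 434, 0]) cube([827, 143, 2072]); }
translate([286, 6151, 0]) cube([5150, 143, 2310]);
translate([286, 577, 0]) cube([143, 5574, 2310]);
translate([5293, 577, 0]) cube([143, 5574, 2310]);


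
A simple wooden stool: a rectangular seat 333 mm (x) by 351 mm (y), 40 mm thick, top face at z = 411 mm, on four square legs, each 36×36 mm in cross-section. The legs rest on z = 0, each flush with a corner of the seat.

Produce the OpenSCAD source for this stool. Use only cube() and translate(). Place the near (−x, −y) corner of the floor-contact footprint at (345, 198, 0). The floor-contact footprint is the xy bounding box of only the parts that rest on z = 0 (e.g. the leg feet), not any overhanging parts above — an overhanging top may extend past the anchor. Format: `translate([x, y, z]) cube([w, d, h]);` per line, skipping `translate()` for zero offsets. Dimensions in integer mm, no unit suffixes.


translate([345, 198, 371]) cube([333, 351, 40]);
translate([345, 198, 0]) cube([36, 36, 371]);
translate([642, 198, 0]) cube([36, 36, 371]);
translate([345, 513, 0]) cube([36, 36, 371]);
translate([642, 513, 0]) cube([36, 36, 371]);


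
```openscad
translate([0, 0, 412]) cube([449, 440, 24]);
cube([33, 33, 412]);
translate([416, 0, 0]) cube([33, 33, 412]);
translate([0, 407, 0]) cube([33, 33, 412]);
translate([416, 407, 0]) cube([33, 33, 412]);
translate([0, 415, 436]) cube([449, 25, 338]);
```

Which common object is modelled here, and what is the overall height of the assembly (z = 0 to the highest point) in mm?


A chair. The overall height is 774 mm.

A slab on four corner posts with a tall panel at the back — a chair. The seat slab sits at z = 412 with thickness 24, and the 338 mm backrest starts at the seat top, so the overall height is 412 + 24 + 338 = 774 mm.


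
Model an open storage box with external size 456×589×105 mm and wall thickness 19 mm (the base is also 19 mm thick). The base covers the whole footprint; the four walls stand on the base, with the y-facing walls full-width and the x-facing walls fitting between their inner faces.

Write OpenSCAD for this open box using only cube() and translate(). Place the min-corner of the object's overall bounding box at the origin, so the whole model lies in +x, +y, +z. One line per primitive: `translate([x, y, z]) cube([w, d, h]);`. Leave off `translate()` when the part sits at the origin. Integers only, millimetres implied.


cube([456, 589, 19]);
translate([0, 0, 19]) cube([456, 19, 86]);
translate([0, 570, 19]) cube([456, 19, 86]);
translate([0, 19, 19]) cube([19, 551, 86]);
translate([437, 19, 19]) cube([19, 551, 86]);


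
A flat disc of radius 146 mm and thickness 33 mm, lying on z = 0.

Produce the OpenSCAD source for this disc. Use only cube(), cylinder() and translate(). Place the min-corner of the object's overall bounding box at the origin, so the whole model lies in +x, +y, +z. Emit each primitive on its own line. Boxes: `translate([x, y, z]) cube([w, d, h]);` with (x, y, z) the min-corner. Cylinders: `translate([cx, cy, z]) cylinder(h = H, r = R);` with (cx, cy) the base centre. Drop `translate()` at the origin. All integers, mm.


translate([146, 146, 0]) cylinder(h = 33, r = 146);


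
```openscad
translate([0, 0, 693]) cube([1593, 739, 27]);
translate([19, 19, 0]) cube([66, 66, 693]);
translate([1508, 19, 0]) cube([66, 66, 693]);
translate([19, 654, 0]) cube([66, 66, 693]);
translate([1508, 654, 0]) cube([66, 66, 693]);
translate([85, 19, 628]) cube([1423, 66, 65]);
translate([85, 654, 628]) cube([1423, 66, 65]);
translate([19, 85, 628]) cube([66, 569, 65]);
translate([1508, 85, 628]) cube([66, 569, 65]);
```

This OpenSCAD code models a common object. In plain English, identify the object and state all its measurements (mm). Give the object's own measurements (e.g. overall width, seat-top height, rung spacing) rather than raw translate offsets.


A table: top 1593 mm (x) × 739 mm (y), 27 mm thick, upper face at z = 720 mm, on four 66×66 mm square legs, each inset 19 mm from the nearest pair of top edges from z = 0 to the bottom of the top. Four apron rails, 66 mm thick and 65 mm tall, run between adjacent legs with their top edges flush with the underside of the top and their outer faces flush with the legs' outer faces.


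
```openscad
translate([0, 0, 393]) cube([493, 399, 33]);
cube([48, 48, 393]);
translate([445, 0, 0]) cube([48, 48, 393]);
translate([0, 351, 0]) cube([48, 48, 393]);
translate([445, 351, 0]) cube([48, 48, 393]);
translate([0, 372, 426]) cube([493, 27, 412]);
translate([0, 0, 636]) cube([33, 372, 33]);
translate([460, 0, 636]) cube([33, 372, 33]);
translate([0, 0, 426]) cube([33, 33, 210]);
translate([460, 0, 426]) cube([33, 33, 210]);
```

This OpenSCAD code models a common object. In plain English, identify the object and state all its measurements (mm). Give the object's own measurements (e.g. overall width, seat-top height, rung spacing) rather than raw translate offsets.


A chair. The seat is a 493×399×33 mm slab with its top at z = 426 mm, on four 48×48 mm corner legs (flush with the seat edges, standing on z = 0). A flat backrest 27 mm thick, 412 mm tall, spans the full seat width and rises from the seat top along its +y edge, rear face flush with the rear of the seat. Two armrests of 33×33 mm section run along each side from the seat's front edge to the front of the backrest, top faces 243 mm above the seat top and outer faces flush with the seat's x-edges; a 33×33 mm post under the front of each armrest stands on the seat at the front corner.


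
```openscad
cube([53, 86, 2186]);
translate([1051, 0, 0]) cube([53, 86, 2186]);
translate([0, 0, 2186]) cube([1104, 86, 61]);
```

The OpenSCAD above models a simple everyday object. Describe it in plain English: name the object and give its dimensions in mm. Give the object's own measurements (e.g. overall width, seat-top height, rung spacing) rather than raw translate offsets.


A door frame. The clear opening is 998 mm wide and 2186 mm high. Two 53 mm wide jambs, 86 mm deep, stand either side of the opening from the floor to the top of the opening. A 61 mm thick head sits across the top of both jambs, spanning the full outside width of the frame.


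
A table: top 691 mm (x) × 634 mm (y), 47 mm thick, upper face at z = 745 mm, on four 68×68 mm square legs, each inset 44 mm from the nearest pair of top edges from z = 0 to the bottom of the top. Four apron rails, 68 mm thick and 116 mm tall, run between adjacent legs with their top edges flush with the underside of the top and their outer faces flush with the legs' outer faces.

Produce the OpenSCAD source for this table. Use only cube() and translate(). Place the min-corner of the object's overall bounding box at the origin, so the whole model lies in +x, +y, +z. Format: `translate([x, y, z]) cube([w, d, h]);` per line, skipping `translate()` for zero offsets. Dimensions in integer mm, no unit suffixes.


// leg_h = 745 - 47 = 698
// apron z = 698 - 116 = 582
translate([0, 0, 698]) cube([691, 634, 47]);
translate([44, 44, 0]) cube([68, 68, 698]);
translate([579, 44, 0]) cube([68, 68, 698]);
translate([44, 522, 0]) cube([68, 68, 698]);
translate([579, 522, 0]) cube([68, 68, 698]);
translate([112, 44, 582]) cube([467, 68, 116]);
translate([112, 522, 582]) cube([467, 68, 116]);
translate([44, 112, 582]) cube([68, 410, 116]);
translate([579, 112, 582]) cube([68, 410, 116]);
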